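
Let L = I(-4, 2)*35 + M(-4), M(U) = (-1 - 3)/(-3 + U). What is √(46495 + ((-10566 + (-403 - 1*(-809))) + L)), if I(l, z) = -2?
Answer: √1777013/7 ≈ 190.44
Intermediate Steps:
M(U) = -4/(-3 + U)
L = -486/7 (L = -2*35 - 4/(-3 - 4) = -70 - 4/(-7) = -70 - 4*(-⅐) = -70 + 4/7 = -486/7 ≈ -69.429)
√(46495 + ((-10566 + (-403 - 1*(-809))) + L)) = √(46495 + ((-10566 + (-403 - 1*(-809))) - 486/7)) = √(46495 + ((-10566 + (-403 + 809)) - 486/7)) = √(46495 + ((-10566 + 406) - 486/7)) = √(46495 + (-10160 - 486/7)) = √(46495 - 71606/7) = √(253859/7) = √1777013/7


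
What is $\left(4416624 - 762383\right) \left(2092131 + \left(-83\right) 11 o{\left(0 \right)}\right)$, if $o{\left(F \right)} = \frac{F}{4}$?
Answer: $7645150877571$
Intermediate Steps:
$o{\left(F \right)} = \frac{F}{4}$ ($o{\left(F \right)} = F \frac{1}{4} = \frac{F}{4}$)
$\left(4416624 - 762383\right) \left(2092131 + \left(-83\right) 11 o{\left(0 \right)}\right) = \left(4416624 - 762383\right) \left(2092131 + \left(-83\right) 11 \cdot \frac{1}{4} \cdot 0\right) = 3654241 \left(2092131 - 0\right) = 3654241 \left(2092131 + 0\right) = 3654241 \cdot 2092131 = 7645150877571$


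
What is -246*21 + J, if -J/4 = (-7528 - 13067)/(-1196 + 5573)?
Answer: -7509734/1459 ≈ -5147.2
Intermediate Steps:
J = 27460/1459 (J = -4*(-7528 - 13067)/(-1196 + 5573) = -(-82380)/4377 = -4*(-6865/1459) = 27460/1459 ≈ 18.821)
-246*21 + J = -246*21 + 27460/1459 = -5166 + 27460/1459 = -7509734/1459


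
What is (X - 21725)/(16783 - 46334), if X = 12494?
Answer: 9231/29551 ≈ 0.31238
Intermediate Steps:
(X - 21725)/(16783 - 46334) = (12494 - 21725)/(16783 - 46334) = -9231/(-29551) = -9231*(-1/29551) = 9231/29551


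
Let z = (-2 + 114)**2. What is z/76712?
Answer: 1568/9589 ≈ 0.16352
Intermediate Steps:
z = 12544 (z = 112**2 = 12544)
z/76712 = 12544/76712 = 12544*(1/76712) = 1568/9589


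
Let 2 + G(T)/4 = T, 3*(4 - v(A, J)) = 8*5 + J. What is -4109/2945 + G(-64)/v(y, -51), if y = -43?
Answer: -2426947/67735 ≈ -35.830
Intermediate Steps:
v(A, J) = -28/3 - J/3 (v(A, J) = 4 - (8*5 + J)/3 = 4 - (40 + J)/3 = 4 + (-40/3 - J/3) = -28/3 - J/3)
G(T) = -8 + 4*T
-4109/2945 + G(-64)/v(y, -51) = -4109/2945 + (-8 + 4*(-64))/(-28/3 - ⅓*(-51)) = -4109*1/2945 + (-8 - 256)/(-28/3 + 17) = -4109/2945 - 264/23/3 = -4109/2945 - 264*3/23 = -4109/2945 - 792/23 = -2426947/67735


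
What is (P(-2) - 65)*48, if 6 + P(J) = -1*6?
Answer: -3696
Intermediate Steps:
P(J) = -12 (P(J) = -6 - 1*6 = -6 - 6 = -12)
(P(-2) - 65)*48 = (-12 - 65)*48 = -77*48 = -3696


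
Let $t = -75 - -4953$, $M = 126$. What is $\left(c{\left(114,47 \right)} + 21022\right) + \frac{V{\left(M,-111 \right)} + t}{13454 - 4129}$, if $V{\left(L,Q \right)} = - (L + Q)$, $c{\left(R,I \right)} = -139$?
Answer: $\frac{194738838}{9325} \approx 20884.0$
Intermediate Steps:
$V{\left(L,Q \right)} = - L - Q$
$t = 4878$ ($t = -75 + 4953 = 4878$)
$\left(c{\left(114,47 \right)} + 21022\right) + \frac{V{\left(M,-111 \right)} + t}{13454 - 4129} = \left(-139 + 21022\right) + \frac{\left(\left(-1\right) 126 - -111\right) + 4878}{13454 - 4129} = 20883 + \frac{\left(-126 + 111\right) + 4878}{9325} = 20883 + \left(-15 + 4878\right) \frac{1}{9325} = 20883 + 4863 \cdot \frac{1}{9325} = 20883 + \frac{4863}{9325} = \frac{194738838}{9325}$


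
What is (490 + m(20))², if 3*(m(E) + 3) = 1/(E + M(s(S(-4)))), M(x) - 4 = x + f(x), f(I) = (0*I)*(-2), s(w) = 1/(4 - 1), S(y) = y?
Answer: 1263944704/5329 ≈ 2.3718e+5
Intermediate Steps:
s(w) = ⅓ (s(w) = 1/3 = ⅓)
f(I) = 0 (f(I) = 0*(-2) = 0)
M(x) = 4 + x (M(x) = 4 + (x + 0) = 4 + x)
m(E) = -3 + 1/(3*(13/3 + E)) (m(E) = -3 + 1/(3*(E + (4 + ⅓))) = -3 + 1/(3*(E + 13/3)) = -3 + 1/(3*(13/3 + E)))
(490 + m(20))² = (490 + (-38 - 9*20)/(13 + 3*20))² = (490 + (-38 - 180)/(13 + 60))² = (490 - 218/73)² = (35552/73)² = 1263944704/5329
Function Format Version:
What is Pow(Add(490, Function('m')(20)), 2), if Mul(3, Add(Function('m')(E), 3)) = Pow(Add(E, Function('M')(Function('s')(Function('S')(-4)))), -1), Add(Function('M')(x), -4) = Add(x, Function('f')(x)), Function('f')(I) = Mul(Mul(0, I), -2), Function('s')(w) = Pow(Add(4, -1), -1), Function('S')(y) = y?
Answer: Rational(1263944704, 5329) ≈ 2.3718e+5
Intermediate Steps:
Function('s')(w) = Rational(1, 3) (Function('s')(w) = Pow(3, -1) = Rational(1, 3))
Function('f')(I) = 0 (Function('f')(I) = Mul(0, -2) = 0)
Function('M')(x) = Add(4, x) (Function('M')(x) = Add(4, Add(x, 0)) = Add(4, x))
Function('m')(E) = Add(-3, Mul(Rational(1, 3), Pow(Add(Rational(13, 3), E), -1))) (Function('m')(E) = Add(-3, Mul(Rational(1, 3), Pow(Add(E, Add(4, Rational(1, 3))), -1))) = Add(-3, Mul(Rational(1, 3), Pow(Add(E, Rational(13, 3)), -1))) = Add(-3, Mul(Rational(1, 3), Pow(Add(Rational(13, 3), E), -1))))
Pow(Add(490, Function('m')(20)), 2) = Pow(Add(490, Mul(Pow(Add(13, Mul(3, 20)), -1), Add(-38, Mul(-9, 20)))), 2) = Pow(Add(490, Mul(Pow(Add(13, 60), -1), Add(-38, -180))), 2) = Pow(Add(490, Mul(Pow(73, -1), -218)), 2) = Pow(Add(490, Mul(Rational(1, 73), -218)), 2) = Pow(Add(490, Rational(-218, 73)), 2) = Pow(Rational(35552, 73), 2) = Rational(1263944704, 5329)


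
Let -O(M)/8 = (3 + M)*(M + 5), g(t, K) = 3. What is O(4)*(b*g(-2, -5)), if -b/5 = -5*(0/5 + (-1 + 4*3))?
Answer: -415800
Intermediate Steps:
O(M) = -8*(3 + M)*(5 + M) (O(M) = -8*(3 + M)*(M + 5) = -8*(3 + M)*(5 + M))
b = 275 (b = -(-25)*(0/5 + (-1 + 4*3)) = -(-25)*(0*(⅕) + (-1 + 12)) = -(-25)*(0 + 11) = -(-25)*11 = -5*(-55) = 275)
O(4)*(b*g(-2, -5)) = (-120 - 64*4 - 8*4²)*(275*3) = (-120 - 256 - 8*16)*825 = (-120 - 256 - 128)*825 = -504*825 = -415800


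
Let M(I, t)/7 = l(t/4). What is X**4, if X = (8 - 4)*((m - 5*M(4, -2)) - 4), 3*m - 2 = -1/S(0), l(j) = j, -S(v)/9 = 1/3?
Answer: 69799526416/6561 ≈ 1.0639e+7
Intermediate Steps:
S(v) = -3 (S(v) = -9/3 = -9*1/3 = -3)
M(I, t) = 7*t/4 (M(I, t) = 7*(t/4) = 7*t/4)
m = 7/9 (m = 2/3 + (-1/(-3))/3 = 2/3 + (-1*(-1/3))/3 = 2/3 + (1/3)*(1/3) = 2/3 + 1/9 = 7/9 ≈ 0.77778)
X = 514/9 (X = (8 - 4)*((7/9 - 35*(-2)/4) - 4) = 4*((7/9 - 5*(-7/2)) - 4) = 4*((7/9 + 35/2) - 4) = 4*(329/18 - 4) = 4*(257/18) = 514/9 ≈ 57.111)
X**4 = (514/9)**4 = 69799526416/6561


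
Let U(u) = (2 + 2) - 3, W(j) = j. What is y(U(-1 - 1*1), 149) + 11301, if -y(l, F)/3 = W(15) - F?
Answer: 11703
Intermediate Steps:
U(u) = 1 (U(u) = 4 - 3 = 1)
y(l, F) = -45 + 3*F (y(l, F) = -3*(15 - F) = -45 + 3*F)
y(U(-1 - 1*1), 149) + 11301 = (-45 + 3*149) + 11301 = (-45 + 447) + 11301 = 402 + 11301 = 11703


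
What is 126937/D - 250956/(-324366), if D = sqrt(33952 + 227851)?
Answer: 41826/54061 + 126937*sqrt(261803)/261803 ≈ 248.86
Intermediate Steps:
D = sqrt(261803) ≈ 511.67
126937/D - 250956/(-324366) = 126937/(sqrt(261803)) - 250956/(-324366) = 126937*(sqrt(261803)/261803) - 250956*(-1/324366) = 126937*sqrt(261803)/261803 + 41826/54061 = 41826/54061 + 126937*sqrt(261803)/261803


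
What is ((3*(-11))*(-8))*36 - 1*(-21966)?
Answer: 31470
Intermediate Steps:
((3*(-11))*(-8))*36 - 1*(-21966) = -33*(-8)*36 + 21966 = 264*36 + 21966 = 9504 + 21966 = 31470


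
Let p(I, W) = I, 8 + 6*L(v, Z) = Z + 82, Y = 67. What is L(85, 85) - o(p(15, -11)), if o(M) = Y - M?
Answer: -51/2 ≈ -25.500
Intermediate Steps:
L(v, Z) = 37/3 + Z/6 (L(v, Z) = -4/3 + (Z + 82)/6 = -4/3 + (82 + Z)/6 = -4/3 + (41/3 + Z/6) = 37/3 + Z/6)
o(M) = 67 - M
L(85, 85) - o(p(15, -11)) = (37/3 + (1/6)*85) - (67 - 1*15) = (37/3 + 85/6) - (67 - 15) = 53/2 - 1*52 = 53/2 - 52 = -51/2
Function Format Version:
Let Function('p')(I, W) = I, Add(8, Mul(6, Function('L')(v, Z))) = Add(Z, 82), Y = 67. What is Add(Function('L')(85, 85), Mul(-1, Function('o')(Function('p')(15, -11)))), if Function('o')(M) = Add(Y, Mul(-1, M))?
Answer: Rational(-51, 2) ≈ -25.500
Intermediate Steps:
Function('L')(v, Z) = Add(Rational(37, 3), Mul(Rational(1, 6), Z)) (Function('L')(v, Z) = Add(Rational(-4, 3), Mul(Rational(1, 6), Add(Z, 82))) = Add(Rational(-4, 3), Mul(Rational(1, 6), Add(82, Z))) = Add(Rational(-4, 3), Add(Rational(41, 3), Mul(Rational(1, 6), Z))) = Add(Rational(37, 3), Mul(Rational(1, 6), Z)))
Function('o')(M) = Add(67, Mul(-1, M))
Add(Function('L')(85, 85), Mul(-1, Function('o')(Function('p')(15, -11)))) = Add(Add(Rational(37, 3), Mul(Rational(1, 6), 85)), Mul(-1, Add(67, Mul(-1, 15)))) = Add(Add(Rational(37, 3), Rational(85, 6)), Mul(-1, Add(67, -15))) = Add(Rational(53, 2), Mul(-1, 52)) = Add(Rational(53, 2), -52) = Rational(-51, 2)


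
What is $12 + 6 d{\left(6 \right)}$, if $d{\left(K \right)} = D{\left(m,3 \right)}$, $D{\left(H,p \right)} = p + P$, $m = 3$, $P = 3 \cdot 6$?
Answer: $138$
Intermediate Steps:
$P = 18$
$D{\left(H,p \right)} = 18 + p$ ($D{\left(H,p \right)} = p + 18 = 18 + p$)
$d{\left(K \right)} = 21$ ($d{\left(K \right)} = 18 + 3 = 21$)
$12 + 6 d{\left(6 \right)} = 12 + 6 \cdot 21 = 12 + 126 = 138$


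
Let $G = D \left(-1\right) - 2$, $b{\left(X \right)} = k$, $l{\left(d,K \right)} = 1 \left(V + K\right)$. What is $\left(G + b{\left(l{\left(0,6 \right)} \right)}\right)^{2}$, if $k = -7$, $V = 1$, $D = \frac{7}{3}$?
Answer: $\frac{1156}{9} \approx 128.44$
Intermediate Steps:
$D = \frac{7}{3}$ ($D = 7 \cdot \frac{1}{3} = \frac{7}{3} \approx 2.3333$)
$l{\left(d,K \right)} = 1 + K$ ($l{\left(d,K \right)} = 1 \left(1 + K\right) = 1 + K$)
$b{\left(X \right)} = -7$
$G = - \frac{13}{3}$ ($G = \frac{7}{3} \left(-1\right) - 2 = - \frac{7}{3} - 2 = - \frac{13}{3} \approx -4.3333$)
$\left(G + b{\left(l{\left(0,6 \right)} \right)}\right)^{2} = \left(- \frac{13}{3} - 7\right)^{2} = \left(- \frac{34}{3}\right)^{2} = \frac{1156}{9}$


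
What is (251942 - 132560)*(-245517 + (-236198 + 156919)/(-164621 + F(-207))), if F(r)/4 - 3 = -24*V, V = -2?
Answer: -4819103856006420/164417 ≈ -2.9310e+10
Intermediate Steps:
F(r) = 204 (F(r) = 12 + 4*(-24*(-2)) = 12 + 4*48 = 12 + 192 = 204)
(251942 - 132560)*(-245517 + (-236198 + 156919)/(-164621 + F(-207))) = (251942 - 132560)*(-245517 + (-236198 + 156919)/(-164621 + 204)) = 119382*(-245517 - 79279/(-164417)) = 119382*(-245517 - 79279*(-1/164417)) = 119382*(-245517 + 79279/164417) = 119382*(-40367089310/164417) = -4819103856006420/164417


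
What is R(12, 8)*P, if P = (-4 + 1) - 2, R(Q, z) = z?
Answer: -40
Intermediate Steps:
P = -5 (P = -3 - 2 = -5)
R(12, 8)*P = 8*(-5) = -40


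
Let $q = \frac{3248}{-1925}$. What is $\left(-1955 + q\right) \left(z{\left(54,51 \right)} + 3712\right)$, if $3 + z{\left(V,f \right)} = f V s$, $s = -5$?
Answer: $\frac{5413713429}{275} \approx 1.9686 \cdot 10^{7}$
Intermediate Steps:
$q = - \frac{464}{275}$ ($q = 3248 \left(- \frac{1}{1925}\right) = - \frac{464}{275} \approx -1.6873$)
$z{\left(V,f \right)} = -3 - 5 V f$ ($z{\left(V,f \right)} = -3 + f V \left(-5\right) = -3 + V f \left(-5\right) = -3 - 5 V f$)
$\left(-1955 + q\right) \left(z{\left(54,51 \right)} + 3712\right) = \left(-1955 - \frac{464}{275}\right) \left(\left(-3 - 270 \cdot 51\right) + 3712\right) = - \frac{538089 \left(\left(-3 - 13770\right) + 3712\right)}{275} = - \frac{538089 \left(-13773 + 3712\right)}{275} = \left(- \frac{538089}{275}\right) \left(-10061\right) = \frac{5413713429}{275}$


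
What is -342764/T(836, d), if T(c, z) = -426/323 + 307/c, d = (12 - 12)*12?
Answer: 4871361968/13525 ≈ 3.6017e+5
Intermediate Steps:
d = 0 (d = 0*12 = 0)
T(c, z) = -426/323 + 307/c (T(c, z) = -426*1/323 + 307/c = -426/323 + 307/c)
-342764/T(836, d) = -342764/(-426/323 + 307/836) = -342764/(-13525/14212) = -342764*(-14212/13525) = 4871361968/13525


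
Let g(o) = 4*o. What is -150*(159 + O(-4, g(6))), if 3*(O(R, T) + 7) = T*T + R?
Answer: -51400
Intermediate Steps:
O(R, T) = -7 + R/3 + T**2/3 (O(R, T) = -7 + (T*T + R)/3 = -7 + (T**2 + R)/3 = -7 + (R + T**2)/3 = -7 + (R/3 + T**2/3) = -7 + R/3 + T**2/3)
-150*(159 + O(-4, g(6))) = -150*(159 + (-7 + (1/3)*(-4) + (4*6)**2/3)) = -150*(159 + (-7 - 4/3 + (1/3)*24**2)) = -150*(159 + (-7 - 4/3 + (1/3)*576)) = -150*(159 + (-7 - 4/3 + 192)) = -150*(159 + 551/3) = -150*1028/3 = -51400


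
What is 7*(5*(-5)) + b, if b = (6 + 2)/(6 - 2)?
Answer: -173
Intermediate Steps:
b = 2 (b = 8/4 = 8*(¼) = 2)
7*(5*(-5)) + b = 7*(5*(-5)) + 2 = 7*(-25) + 2 = -175 + 2 = -173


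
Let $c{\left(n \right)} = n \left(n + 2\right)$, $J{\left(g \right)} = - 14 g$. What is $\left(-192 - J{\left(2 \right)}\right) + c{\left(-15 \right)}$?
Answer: $31$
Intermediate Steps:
$c{\left(n \right)} = n \left(2 + n\right)$
$\left(-192 - J{\left(2 \right)}\right) + c{\left(-15 \right)} = \left(-192 - \left(-14\right) 2\right) - 15 \left(2 - 15\right) = \left(-192 - -28\right) - -195 = \left(-192 + 28\right) + 195 = -164 + 195 = 31$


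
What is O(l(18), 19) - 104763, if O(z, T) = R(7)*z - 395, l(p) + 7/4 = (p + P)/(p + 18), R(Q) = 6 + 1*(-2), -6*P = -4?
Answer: -2839399/27 ≈ -1.0516e+5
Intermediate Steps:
P = ⅔ (P = -⅙*(-4) = ⅔ ≈ 0.66667)
R(Q) = 4 (R(Q) = 6 - 2 = 4)
l(p) = -7/4 + (⅔ + p)/(18 + p) (l(p) = -7/4 + (p + ⅔)/(p + 18) = -7/4 + (⅔ + p)/(18 + p))
O(z, T) = -395 + 4*z (O(z, T) = 4*z - 395 = -395 + 4*z)
O(l(18), 19) - 104763 = (-395 + 4*((-370 - 9*18)/(12*(18 + 18)))) - 104763 = (-395 + 4*((1/12)*(-370 - 162)/36)) - 104763 = (-395 + 4*((1/12)*(1/36)*(-532))) - 104763 = (-395 + 4*(-133/108)) - 104763 = (-395 - 133/27) - 104763 = -10798/27 - 104763 = -2839399/27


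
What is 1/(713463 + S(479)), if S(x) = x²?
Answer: 1/942904 ≈ 1.0606e-6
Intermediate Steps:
1/(713463 + S(479)) = 1/(713463 + 479²) = 1/(713463 + 229441) = 1/942904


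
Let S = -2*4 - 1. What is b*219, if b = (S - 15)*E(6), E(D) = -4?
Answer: 21024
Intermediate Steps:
S = -9 (S = -8 - 1 = -9)
b = 96 (b = (-9 - 15)*(-4) = -24*(-4) = 96)
b*219 = 96*219 = 21024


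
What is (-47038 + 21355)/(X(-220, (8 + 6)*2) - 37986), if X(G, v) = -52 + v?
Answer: 1223/1810 ≈ 0.67569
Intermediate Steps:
(-47038 + 21355)/(X(-220, (8 + 6)*2) - 37986) = (-47038 + 21355)/((-52 + (8 + 6)*2) - 37986) = -25683/((-52 + 14*2) - 37986) = -25683/((-52 + 28) - 37986) = -25683/(-24 - 37986) = -25683/(-38010) = -25683*(-1/38010) = 1223/1810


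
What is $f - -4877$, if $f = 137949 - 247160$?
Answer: $-104334$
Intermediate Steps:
$f = -109211$ ($f = 137949 - 247160 = -109211$)
$f - -4877 = -109211 - -4877 = -109211 + \left(5080 - 203\right) = -109211 + 4877 = -104334$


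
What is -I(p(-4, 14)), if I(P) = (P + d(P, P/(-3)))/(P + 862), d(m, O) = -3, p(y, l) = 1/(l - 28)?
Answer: 43/12067 ≈ 0.0035634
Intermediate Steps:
p(y, l) = 1/(-28 + l)
I(P) = (-3 + P)/(862 + P) (I(P) = (P - 3)/(P + 862) = (-3 + P)/(862 + P))
-I(p(-4, 14)) = -(-3 + 1/(-28 + 14))/(862 + 1/(-28 + 14)) = -(-3 + 1/(-14))/(862 + 1/(-14)) = -(-3 - 1/14)/(862 - 1/14) = -(-43)/(12067/14*14) = -14*(-43)/(12067*14) = -1*(-43/12067) = 43/12067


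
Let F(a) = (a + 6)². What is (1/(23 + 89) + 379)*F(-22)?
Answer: 679184/7 ≈ 97026.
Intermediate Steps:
F(a) = (6 + a)²
(1/(23 + 89) + 379)*F(-22) = (1/(23 + 89) + 379)*(6 - 22)² = (1/112 + 379)*(-16)² = (1/112 + 379)*256 = (42449/112)*256 = 679184/7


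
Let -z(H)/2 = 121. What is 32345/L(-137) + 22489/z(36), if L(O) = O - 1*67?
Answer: -6207623/24684 ≈ -251.48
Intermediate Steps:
z(H) = -242 (z(H) = -2*121 = -242)
L(O) = -67 + O (L(O) = O - 67 = -67 + O)
32345/L(-137) + 22489/z(36) = 32345/(-67 - 137) + 22489/(-242) = 32345/(-204) + 22489*(-1/242) = 32345*(-1/204) - 22489/242 = -32345/204 - 22489/242 = -6207623/24684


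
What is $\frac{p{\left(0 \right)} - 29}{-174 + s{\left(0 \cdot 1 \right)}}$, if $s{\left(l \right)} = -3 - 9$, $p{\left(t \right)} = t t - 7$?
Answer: $\frac{6}{31} \approx 0.19355$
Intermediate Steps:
$p{\left(t \right)} = -7 + t^{2}$ ($p{\left(t \right)} = t^{2} - 7 = -7 + t^{2}$)
$s{\left(l \right)} = -12$
$\frac{p{\left(0 \right)} - 29}{-174 + s{\left(0 \cdot 1 \right)}} = \frac{\left(-7 + 0^{2}\right) - 29}{-174 - 12} = \frac{\left(-7 + 0\right) - 29}{-186} = \left(-7 - 29\right) \left(- \frac{1}{186}\right) = \left(-36\right) \left(- \frac{1}{186}\right) = \frac{6}{31}$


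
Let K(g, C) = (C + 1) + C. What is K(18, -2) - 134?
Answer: -137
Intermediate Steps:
K(g, C) = 1 + 2*C (K(g, C) = (1 + C) + C = 1 + 2*C)
K(18, -2) - 134 = (1 + 2*(-2)) - 134 = (1 - 4) - 134 = -3 - 134 = -137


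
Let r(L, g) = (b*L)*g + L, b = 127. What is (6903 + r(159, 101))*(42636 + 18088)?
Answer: 124275005820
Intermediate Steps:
r(L, g) = L + 127*L*g (r(L, g) = (127*L)*g + L = 127*L*g + L = L + 127*L*g)
(6903 + r(159, 101))*(42636 + 18088) = (6903 + 159*(1 + 127*101))*(42636 + 18088) = (6903 + 159*(1 + 12827))*60724 = (6903 + 159*12828)*60724 = (6903 + 2039652)*60724 = 2046555*60724 = 124275005820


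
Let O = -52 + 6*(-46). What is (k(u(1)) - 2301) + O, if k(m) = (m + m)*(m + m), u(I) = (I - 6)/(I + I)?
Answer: -2604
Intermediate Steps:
u(I) = (-6 + I)/(2*I) (u(I) = (-6 + I)/((2*I)) = (-6 + I)*(1/(2*I)) = (-6 + I)/(2*I))
k(m) = 4*m**2 (k(m) = (2*m)*(2*m) = 4*m**2)
O = -328 (O = -52 - 276 = -328)
(k(u(1)) - 2301) + O = (4*((1/2)*(-6 + 1)/1)**2 - 2301) - 328 = (4*((1/2)*1*(-5))**2 - 2301) - 328 = (4*(-5/2)**2 - 2301) - 328 = (4*(25/4) - 2301) - 328 = (25 - 2301) - 328 = -2276 - 328 = -2604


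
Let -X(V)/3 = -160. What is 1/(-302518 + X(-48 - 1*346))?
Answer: -1/302038 ≈ -3.3108e-6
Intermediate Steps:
X(V) = 480 (X(V) = -3*(-160) = 480)
1/(-302518 + X(-48 - 1*346)) = 1/(-302518 + 480) = 1/(-302038) = -1/302038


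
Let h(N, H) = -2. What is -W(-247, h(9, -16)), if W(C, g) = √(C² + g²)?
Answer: -√61013 ≈ -247.01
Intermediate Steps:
-W(-247, h(9, -16)) = -√((-247)² + (-2)²) = -√(61009 + 4) = -√61013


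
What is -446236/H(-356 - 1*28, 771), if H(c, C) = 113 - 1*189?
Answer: 111559/19 ≈ 5871.5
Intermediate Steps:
H(c, C) = -76 (H(c, C) = 113 - 189 = -76)
-446236/H(-356 - 1*28, 771) = -446236/(-76) = -446236*(-1/76) = 111559/19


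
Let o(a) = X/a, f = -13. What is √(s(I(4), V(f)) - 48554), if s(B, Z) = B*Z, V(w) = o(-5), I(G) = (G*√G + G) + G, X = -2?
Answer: I*√1213690/5 ≈ 220.34*I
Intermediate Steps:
I(G) = G^(3/2) + 2*G (I(G) = (G^(3/2) + G) + G = (G + G^(3/2)) + G = G^(3/2) + 2*G)
o(a) = -2/a
V(w) = ⅖ (V(w) = -2/(-5) = -2*(-⅕) = ⅖)
√(s(I(4), V(f)) - 48554) = √((4^(3/2) + 2*4)*(⅖) - 48554) = √((8 + 8)*(⅖) - 48554) = √(16*(⅖) - 48554) = √(32/5 - 48554) = √(-242738/5) = I*√1213690/5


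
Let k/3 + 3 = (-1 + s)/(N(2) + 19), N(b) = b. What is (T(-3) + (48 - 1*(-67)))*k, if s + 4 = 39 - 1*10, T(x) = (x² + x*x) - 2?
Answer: -5109/7 ≈ -729.86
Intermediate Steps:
T(x) = -2 + 2*x² (T(x) = (x² + x²) - 2 = 2*x² - 2 = -2 + 2*x²)
s = 25 (s = -4 + (39 - 1*10) = -4 + (39 - 10) = -4 + 29 = 25)
k = -39/7 (k = -9 + 3*((-1 + 25)/(2 + 19)) = -9 + 3*(24/21) = -9 + 3*(24*(1/21)) = -9 + 3*(8/7) = -9 + 24/7 = -39/7 ≈ -5.5714)
(T(-3) + (48 - 1*(-67)))*k = ((-2 + 2*(-3)²) + (48 - 1*(-67)))*(-39/7) = ((-2 + 2*9) + (48 + 67))*(-39/7) = ((-2 + 18) + 115)*(-39/7) = (16 + 115)*(-39/7) = 131*(-39/7) = -5109/7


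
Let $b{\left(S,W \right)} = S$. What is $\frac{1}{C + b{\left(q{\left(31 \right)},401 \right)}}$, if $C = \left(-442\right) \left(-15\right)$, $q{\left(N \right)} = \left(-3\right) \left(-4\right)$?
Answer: $\frac{1}{6642} \approx 0.00015056$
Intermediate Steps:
$q{\left(N \right)} = 12$
$C = 6630$
$\frac{1}{C + b{\left(q{\left(31 \right)},401 \right)}} = \frac{1}{6630 + 12} = \frac{1}{6642}$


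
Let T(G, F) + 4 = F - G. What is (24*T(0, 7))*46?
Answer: 3312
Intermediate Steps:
T(G, F) = -4 + F - G (T(G, F) = -4 + (F - G) = -4 + F - G)
(24*T(0, 7))*46 = (24*(-4 + 7 - 1*0))*46 = (24*(-4 + 7 + 0))*46 = (24*3)*46 = 72*46 = 3312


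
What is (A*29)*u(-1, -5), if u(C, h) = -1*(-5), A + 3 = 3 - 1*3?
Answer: -435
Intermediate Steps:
A = -3 (A = -3 + (3 - 1*3) = -3 + (3 - 3) = -3 + 0 = -3)
u(C, h) = 5
(A*29)*u(-1, -5) = -3*29*5 = -87*5 = -435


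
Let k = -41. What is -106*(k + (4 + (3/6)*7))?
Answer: 3551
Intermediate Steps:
-106*(k + (4 + (3/6)*7)) = -106*(-41 + (4 + (3/6)*7)) = -106*(-41 + (4 + (3*(⅙))*7)) = -106*(-41 + (4 + (½)*7)) = -106*(-41 + (4 + 7/2)) = -106*(-41 + 15/2) = -106*(-67/2) = 3551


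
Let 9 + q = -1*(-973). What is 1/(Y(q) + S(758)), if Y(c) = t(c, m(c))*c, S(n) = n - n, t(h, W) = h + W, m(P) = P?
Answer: 1/1858592 ≈ 5.3804e-7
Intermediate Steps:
t(h, W) = W + h
S(n) = 0
q = 964 (q = -9 - 1*(-973) = -9 + 973 = 964)
Y(c) = 2*c² (Y(c) = (c + c)*c = (2*c)*c = 2*c²)
1/(Y(q) + S(758)) = 1/(2*964² + 0) = 1/(2*929296 + 0) = 1/(1858592 + 0) = 1/1858592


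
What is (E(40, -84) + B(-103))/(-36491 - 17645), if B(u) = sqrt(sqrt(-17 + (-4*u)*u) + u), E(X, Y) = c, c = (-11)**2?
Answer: -121/54136 - sqrt(-103 + 3*I*sqrt(4717))/54136 ≈ -0.0023825 - 0.00023848*I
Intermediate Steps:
c = 121
E(X, Y) = 121
B(u) = sqrt(u + sqrt(-17 - 4*u**2)) (B(u) = sqrt(sqrt(-17 - 4*u**2) + u) = sqrt(u + sqrt(-17 - 4*u**2)))
(E(40, -84) + B(-103))/(-36491 - 17645) = (121 + sqrt(-103 + sqrt(-17 - 4*(-103)**2)))/(-36491 - 17645) = (121 + sqrt(-103 + sqrt(-17 - 4*10609)))/(-54136) = (121 + sqrt(-103 + sqrt(-17 - 42436)))*(-1/54136) = (121 + sqrt(-103 + sqrt(-42453)))*(-1/54136) = (121 + sqrt(-103 + 3*I*sqrt(4717)))*(-1/54136) = -121/54136 - sqrt(-103 + 3*I*sqrt(4717))/54136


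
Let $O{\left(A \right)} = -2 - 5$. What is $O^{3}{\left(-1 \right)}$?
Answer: $-343$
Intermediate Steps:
$O{\left(A \right)} = -7$ ($O{\left(A \right)} = -2 - 5 = -7$)
$O^{3}{\left(-1 \right)} = \left(-7\right)^{3} = -343$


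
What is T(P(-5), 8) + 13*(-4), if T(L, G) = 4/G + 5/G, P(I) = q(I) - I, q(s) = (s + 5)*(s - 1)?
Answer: -407/8 ≈ -50.875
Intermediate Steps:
q(s) = (-1 + s)*(5 + s) (q(s) = (5 + s)*(-1 + s) = (-1 + s)*(5 + s))
P(I) = -5 + I² + 3*I (P(I) = (-5 + I² + 4*I) - I = -5 + I² + 3*I)
T(L, G) = 9/G
T(P(-5), 8) + 13*(-4) = 9/8 + 13*(-4) = 9*(⅛) - 52 = 9/8 - 52 = -407/8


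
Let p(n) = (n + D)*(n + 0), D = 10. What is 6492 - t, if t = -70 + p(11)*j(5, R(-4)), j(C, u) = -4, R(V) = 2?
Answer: 7486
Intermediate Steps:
p(n) = n*(10 + n) (p(n) = (n + 10)*(n + 0) = (10 + n)*n = n*(10 + n))
t = -994 (t = -70 + (11*(10 + 11))*(-4) = -70 + (11*21)*(-4) = -70 + 231*(-4) = -70 - 924 = -994)
6492 - t = 6492 - 1*(-994) = 6492 + 994 = 7486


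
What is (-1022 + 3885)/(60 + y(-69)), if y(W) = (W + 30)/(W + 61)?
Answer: 22904/519 ≈ 44.131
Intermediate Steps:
y(W) = (30 + W)/(61 + W)
(-1022 + 3885)/(60 + y(-69)) = (-1022 + 3885)/(60 + (30 - 69)/(61 - 69)) = 2863/(60 - 39/(-8)) = 2863/(60 - ⅛*(-39)) = 2863/(60 + 39/8) = 2863/(519/8) = 2863*(8/519) = 22904/519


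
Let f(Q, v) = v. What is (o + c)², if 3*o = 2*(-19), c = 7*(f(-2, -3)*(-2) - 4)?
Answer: 16/9 ≈ 1.7778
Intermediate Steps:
c = 14 (c = 7*(-3*(-2) - 4) = 7*(6 - 4) = 7*2 = 14)
o = -38/3 (o = (2*(-19))/3 = (⅓)*(-38) = -38/3 ≈ -12.667)
(o + c)² = (-38/3 + 14)² = (4/3)² = 16/9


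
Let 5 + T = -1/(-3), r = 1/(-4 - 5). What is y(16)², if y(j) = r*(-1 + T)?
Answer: 289/729 ≈ 0.39643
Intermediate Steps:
r = -⅑ (r = 1/(-9) = -⅑ ≈ -0.11111)
T = -14/3 (T = -5 - 1/(-3) = -5 - 1*(-⅓) = -5 + ⅓ = -14/3 ≈ -4.6667)
y(j) = 17/27 (y(j) = -(-1 - 14/3)/9 = -⅑*(-17/3) = 17/27)
y(16)² = (17/27)² = 289/729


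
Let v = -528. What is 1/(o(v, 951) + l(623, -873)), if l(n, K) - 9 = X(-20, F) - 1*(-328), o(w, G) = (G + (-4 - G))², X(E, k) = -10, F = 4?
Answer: 1/343 ≈ 0.0029155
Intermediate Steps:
o(w, G) = 16 (o(w, G) = (-4)² = 16)
l(n, K) = 327 (l(n, K) = 9 + (-10 - 1*(-328)) = 9 + (-10 + 328) = 9 + 318 = 327)
1/(o(v, 951) + l(623, -873)) = 1/(16 + 327) = 1/343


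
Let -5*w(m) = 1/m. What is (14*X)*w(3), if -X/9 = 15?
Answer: 126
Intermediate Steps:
X = -135 (X = -9*15 = -135)
w(m) = -1/(5*m)
(14*X)*w(3) = (14*(-135))*(-⅕/3) = -(-378)/3 = -1890*(-1/15) = 126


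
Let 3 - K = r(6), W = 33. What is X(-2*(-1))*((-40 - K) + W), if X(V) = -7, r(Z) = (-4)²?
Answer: -42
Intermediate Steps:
r(Z) = 16
K = -13 (K = 3 - 1*16 = 3 - 16 = -13)
X(-2*(-1))*((-40 - K) + W) = -7*((-40 - 1*(-13)) + 33) = -7*((-40 + 13) + 33) = -7*(-27 + 33) = -7*6 = -42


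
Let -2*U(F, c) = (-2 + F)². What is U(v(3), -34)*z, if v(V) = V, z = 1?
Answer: -½ ≈ -0.50000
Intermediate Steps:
U(F, c) = -(-2 + F)²/2
U(v(3), -34)*z = -(-2 + 3)²/2*1 = -½*1²*1 = -½*1*1 = -½*1 = -½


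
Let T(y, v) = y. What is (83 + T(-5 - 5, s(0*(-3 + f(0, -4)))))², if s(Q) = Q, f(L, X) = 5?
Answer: 5329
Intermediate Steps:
(83 + T(-5 - 5, s(0*(-3 + f(0, -4)))))² = (83 + (-5 - 5))² = (83 - 10)² = 73² = 5329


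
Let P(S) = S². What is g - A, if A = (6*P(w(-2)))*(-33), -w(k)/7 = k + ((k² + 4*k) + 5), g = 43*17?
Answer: 10433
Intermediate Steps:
g = 731
w(k) = -35 - 35*k - 7*k² (w(k) = -7*(k + ((k² + 4*k) + 5)) = -7*(k + (5 + k² + 4*k)) = -7*(5 + k² + 5*k) = -35 - 35*k - 7*k²)
A = -9702 (A = (6*(-35 - 35*(-2) - 7*(-2)²)²)*(-33) = (6*(-35 + 70 - 7*4)²)*(-33) = (6*(-35 + 70 - 28)²)*(-33) = (6*7²)*(-33) = (6*49)*(-33) = 294*(-33) = -9702)
g - A = 731 - 1*(-9702) = 731 + 9702 = 10433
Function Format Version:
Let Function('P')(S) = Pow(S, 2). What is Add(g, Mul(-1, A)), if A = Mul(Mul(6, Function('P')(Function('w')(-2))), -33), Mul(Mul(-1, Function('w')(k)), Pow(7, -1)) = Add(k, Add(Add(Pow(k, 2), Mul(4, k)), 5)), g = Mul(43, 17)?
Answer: 10433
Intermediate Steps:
g = 731
Function('w')(k) = Add(-35, Mul(-35, k), Mul(-7, Pow(k, 2))) (Function('w')(k) = Mul(-7, Add(k, Add(Add(Pow(k, 2), Mul(4, k)), 5))) = Mul(-7, Add(k, Add(5, Pow(k, 2), Mul(4, k)))) = Mul(-7, Add(5, Pow(k, 2), Mul(5, k))) = Add(-35, Mul(-35, k), Mul(-7, Pow(k, 2))))
A = -9702 (A = Mul(Mul(6, Pow(Add(-35, Mul(-35, -2), Mul(-7, Pow(-2, 2))), 2)), -33) = Mul(Mul(6, Pow(Add(-35, 70, Mul(-7, 4)), 2)), -33) = Mul(Mul(6, Pow(Add(-35, 70, -28), 2)), -33) = Mul(Mul(6, Pow(7, 2)), -33) = Mul(Mul(6, 49), -33) = Mul(294, -33) = -9702)
Add(g, Mul(-1, A)) = Add(731, Mul(-1, -9702)) = Add(731, 9702) = 10433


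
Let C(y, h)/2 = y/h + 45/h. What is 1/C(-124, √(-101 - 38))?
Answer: -I*√139/158 ≈ -0.074619*I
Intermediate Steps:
C(y, h) = 90/h + 2*y/h (C(y, h) = 2*(y/h + 45/h) = 2*(45/h + y/h) = 90/h + 2*y/h)
1/C(-124, √(-101 - 38)) = 1/(2*(45 - 124)/(√(-101 - 38))) = 1/(2*(-79)/√(-139)) = 1/(2*(-79)/(I*√139)) = 1/(2*(-I*√139/139)*(-79)) = 1/(158*I*√139/139) = -I*√139/158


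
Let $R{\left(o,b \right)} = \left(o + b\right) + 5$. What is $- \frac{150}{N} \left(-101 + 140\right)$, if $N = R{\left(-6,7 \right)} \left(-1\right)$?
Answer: $975$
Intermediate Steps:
$R{\left(o,b \right)} = 5 + b + o$ ($R{\left(o,b \right)} = \left(b + o\right) + 5 = 5 + b + o$)
$N = -6$ ($N = \left(5 + 7 - 6\right) \left(-1\right) = 6 \left(-1\right) = -6$)
$- \frac{150}{N} \left(-101 + 140\right) = - \frac{150}{-6} \left(-101 + 140\right) = \left(-150\right) \left(- \frac{1}{6}\right) 39 = 25 \cdot 39 = 975$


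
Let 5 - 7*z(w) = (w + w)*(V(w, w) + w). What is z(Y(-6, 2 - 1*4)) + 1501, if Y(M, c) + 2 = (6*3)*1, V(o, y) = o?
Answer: 9488/7 ≈ 1355.4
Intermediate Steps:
Y(M, c) = 16 (Y(M, c) = -2 + (6*3)*1 = -2 + 18*1 = -2 + 18 = 16)
z(w) = 5/7 - 4*w²/7 (z(w) = 5/7 - (w + w)*(w + w)/7 = 5/7 - 2*w*2*w/7 = 5/7 - 4*w²/7)
z(Y(-6, 2 - 1*4)) + 1501 = (5/7 - 4/7*16²) + 1501 = (5/7 - 4/7*256) + 1501 = (5/7 - 1024/7) + 1501 = -1019/7 + 1501 = 9488/7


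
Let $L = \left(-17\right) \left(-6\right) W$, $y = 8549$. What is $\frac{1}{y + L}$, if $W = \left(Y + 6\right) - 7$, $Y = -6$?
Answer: $\frac{1}{7835} \approx 0.00012763$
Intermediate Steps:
$W = -7$ ($W = \left(-6 + 6\right) - 7 = 0 - 7 = -7$)
$L = -714$ ($L = \left(-17\right) \left(-6\right) \left(-7\right) = 102 \left(-7\right) = -714$)
$\frac{1}{y + L} = \frac{1}{8549 - 714} = \frac{1}{7835}$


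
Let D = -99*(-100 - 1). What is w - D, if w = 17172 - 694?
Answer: 6479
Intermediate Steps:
w = 16478
D = 9999 (D = -99*(-101) = 9999)
w - D = 16478 - 1*9999 = 16478 - 9999 = 6479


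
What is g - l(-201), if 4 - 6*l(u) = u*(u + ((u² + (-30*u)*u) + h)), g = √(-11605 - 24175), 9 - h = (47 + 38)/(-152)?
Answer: 35801457499/912 + 2*I*√8945 ≈ 3.9256e+7 + 189.16*I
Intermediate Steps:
h = 1453/152 (h = 9 - (47 + 38)/(-152) = 9 - 85*(-1)/152 = 9 - 1*(-85/152) = 9 + 85/152 = 1453/152 ≈ 9.5592)
g = 2*I*√8945 (g = √(-35780) = 2*I*√8945 ≈ 189.16*I)
l(u) = ⅔ - u*(1453/152 + u - 29*u²)/6 (l(u) = ⅔ - u*(u + ((u² + (-30*u)*u) + 1453/152))/6 = ⅔ - u*(u + ((u² - 30*u²) + 1453/152))/6 = ⅔ - u*(u + (-29*u² + 1453/152))/6 = ⅔ - u*(u + (1453/152 - 29*u²))/6 = ⅔ - u*(1453/152 + u - 29*u²)/6)
g - l(-201) = 2*I*√8945 - (⅔ - 1453/912*(-201) - ⅙*(-201)² + (29/6)*(-201)³) = 2*I*√8945 - (⅔ + 97351/304 - ⅙*40401 + (29/6)*(-8120601)) = 2*I*√8945 - (⅔ + 97351/304 - 13467/2 - 78499143/2) = 2*I*√8945 - 1*(-35801457499/912) = 2*I*√8945 + 35801457499/912 = 35801457499/912 + 2*I*√8945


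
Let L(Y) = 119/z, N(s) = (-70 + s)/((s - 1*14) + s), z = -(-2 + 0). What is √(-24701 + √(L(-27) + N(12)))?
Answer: √(-2470100 + 10*√5370)/10 ≈ 157.14*I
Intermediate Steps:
z = 2 (z = -1*(-2) = 2)
N(s) = (-70 + s)/(-14 + 2*s) (N(s) = (-70 + s)/((s - 14) + s) = (-70 + s)/((-14 + s) + s) = (-70 + s)/(-14 + 2*s))
L(Y) = 119/2
√(-24701 + √(L(-27) + N(12))) = √(-24701 + √(119/2 + (-70 + 12)/(2*(-7 + 12)))) = √(-24701 + √(119/2 + (½)*(-58)/5)) = √(-24701 + √(119/2 + (½)*(⅕)*(-58))) = √(-24701 + √(119/2 - 29/5)) = √(-24701 + √(537/10)) = √(-24701 + √5370/10)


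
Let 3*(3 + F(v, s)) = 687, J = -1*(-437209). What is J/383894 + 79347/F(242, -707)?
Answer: 7639911613/21690011 ≈ 352.23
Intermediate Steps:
J = 437209
F(v, s) = 226 (F(v, s) = -3 + (⅓)*687 = -3 + 229 = 226)
J/383894 + 79347/F(242, -707) = 437209/383894 + 79347/226 = 7639911613/21690011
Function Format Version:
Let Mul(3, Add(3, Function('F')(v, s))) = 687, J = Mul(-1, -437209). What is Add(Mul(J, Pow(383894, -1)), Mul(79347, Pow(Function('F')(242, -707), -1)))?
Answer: Rational(7639911613, 21690011) ≈ 352.23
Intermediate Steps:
J = 437209
Function('F')(v, s) = 226 (Function('F')(v, s) = Add(-3, Mul(Rational(1, 3), 687)) = Add(-3, 229) = 226)
Add(Mul(J, Pow(383894, -1)), Mul(79347, Pow(Function('F')(242, -707), -1))) = Add(Mul(437209, Pow(383894, -1)), Mul(79347, Pow(226, -1))) = Add(Mul(437209, Rational(1, 383894)), Mul(79347, Rational(1, 226))) = Add(Rational(437209, 383894), Rational(79347, 226)) = Rational(7639911613, 21690011)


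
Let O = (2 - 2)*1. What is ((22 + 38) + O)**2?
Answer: 3600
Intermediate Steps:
O = 0 (O = 0*1 = 0)
((22 + 38) + O)**2 = ((22 + 38) + 0)**2 = (60 + 0)**2 = 60**2 = 3600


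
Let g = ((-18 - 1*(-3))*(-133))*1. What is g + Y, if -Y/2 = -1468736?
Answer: 2939467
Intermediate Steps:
Y = 2937472 (Y = -2*(-1468736) = 2937472)
g = 1995 (g = ((-18 + 3)*(-133))*1 = -15*(-133)*1 = 1995*1 = 1995)
g + Y = 1995 + 2937472 = 2939467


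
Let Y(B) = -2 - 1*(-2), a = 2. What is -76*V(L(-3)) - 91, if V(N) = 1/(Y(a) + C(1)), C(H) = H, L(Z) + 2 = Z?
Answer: -167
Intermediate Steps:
L(Z) = -2 + Z
Y(B) = 0 (Y(B) = -2 + 2 = 0)
V(N) = 1 (V(N) = 1/(0 + 1) = 1/1 = 1)
-76*V(L(-3)) - 91 = -76*1 - 91 = -76 - 91 = -167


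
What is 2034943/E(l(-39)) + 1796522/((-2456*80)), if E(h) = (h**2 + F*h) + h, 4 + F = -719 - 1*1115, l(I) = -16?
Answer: 10830072387/182038720 ≈ 59.493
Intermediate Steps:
F = -1838 (F = -4 + (-719 - 1*1115) = -4 + (-719 - 1115) = -4 - 1834 = -1838)
E(h) = h**2 - 1837*h (E(h) = (h**2 - 1838*h) + h = h**2 - 1837*h)
2034943/E(l(-39)) + 1796522/((-2456*80)) = 2034943/((-16*(-1837 - 16))) + 1796522/((-2456*80)) = 2034943/((-16*(-1853))) + 1796522/(-196480) = 2034943/29648 + 1796522*(-1/196480) = 2034943*(1/29648) - 898261/98240 = 2034943/29648 - 898261/98240 = 10830072387/182038720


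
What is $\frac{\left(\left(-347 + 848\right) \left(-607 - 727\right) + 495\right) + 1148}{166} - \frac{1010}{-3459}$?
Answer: $- \frac{2305916509}{574194} \approx -4015.9$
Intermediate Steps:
$\frac{\left(\left(-347 + 848\right) \left(-607 - 727\right) + 495\right) + 1148}{166} - \frac{1010}{-3459} = \left(\left(501 \left(-1334\right) + 495\right) + 1148\right) \frac{1}{166} - - \frac{1010}{3459} = \left(\left(-668334 + 495\right) + 1148\right) \frac{1}{166} + \frac{1010}{3459} = \left(-667839 + 1148\right) \frac{1}{166} + \frac{1010}{3459} = \left(-666691\right) \frac{1}{166} + \frac{1010}{3459} = - \frac{666691}{166} + \frac{1010}{3459} = - \frac{2305916509}{574194}$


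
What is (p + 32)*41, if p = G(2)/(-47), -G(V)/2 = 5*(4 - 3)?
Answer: 62074/47 ≈ 1320.7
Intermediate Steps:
G(V) = -10 (G(V) = -10*(4 - 3) = -10)
p = 10/47 (p = -10/(-47) = -10*(-1/47) = 10/47 ≈ 0.21277)
(p + 32)*41 = (10/47 + 32)*41 = (1514/47)*41 = 62074/47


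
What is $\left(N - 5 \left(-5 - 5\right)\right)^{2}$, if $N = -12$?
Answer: $1444$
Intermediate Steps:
$\left(N - 5 \left(-5 - 5\right)\right)^{2} = \left(-12 - 5 \left(-5 - 5\right)\right)^{2} = \left(-12 - -50\right)^{2} = \left(-12 + 50\right)^{2} = 38^{2} = 1444$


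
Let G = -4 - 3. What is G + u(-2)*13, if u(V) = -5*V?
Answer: 123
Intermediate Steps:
G = -7
G + u(-2)*13 = -7 - 5*(-2)*13 = -7 + 10*13 = -7 + 130 = 123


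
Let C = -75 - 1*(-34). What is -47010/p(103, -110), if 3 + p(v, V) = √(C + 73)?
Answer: -141030/23 - 188040*√2/23 ≈ -17694.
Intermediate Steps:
C = -41 (C = -75 + 34 = -41)
p(v, V) = -3 + 4*√2 (p(v, V) = -3 + √(-41 + 73) = -3 + √32 = -3 + 4*√2)
-47010/p(103, -110) = -47010/(-3 + 4*√2)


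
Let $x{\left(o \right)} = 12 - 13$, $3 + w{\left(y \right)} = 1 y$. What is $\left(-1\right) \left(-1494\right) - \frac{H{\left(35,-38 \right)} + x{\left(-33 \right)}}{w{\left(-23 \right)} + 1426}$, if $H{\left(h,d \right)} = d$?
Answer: $\frac{2091639}{1400} \approx 1494.0$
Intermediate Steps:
$w{\left(y \right)} = -3 + y$ ($w{\left(y \right)} = -3 + 1 y = -3 + y$)
$x{\left(o \right)} = -1$ ($x{\left(o \right)} = 12 - 13 = -1$)
$\left(-1\right) \left(-1494\right) - \frac{H{\left(35,-38 \right)} + x{\left(-33 \right)}}{w{\left(-23 \right)} + 1426} = \left(-1\right) \left(-1494\right) - \frac{-38 - 1}{\left(-3 - 23\right) + 1426} = 1494 - - \frac{39}{-26 + 1426} = 1494 - - \frac{39}{1400} = 1494 + \frac{39}{1400} = \frac{2091639}{1400}$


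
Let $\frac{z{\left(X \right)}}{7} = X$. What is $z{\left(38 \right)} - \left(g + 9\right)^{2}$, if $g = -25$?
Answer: $10$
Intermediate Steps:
$z{\left(X \right)} = 7 X$
$z{\left(38 \right)} - \left(g + 9\right)^{2} = 7 \cdot 38 - \left(-25 + 9\right)^{2} = 266 - \left(-16\right)^{2} = 266 - 256 = 10$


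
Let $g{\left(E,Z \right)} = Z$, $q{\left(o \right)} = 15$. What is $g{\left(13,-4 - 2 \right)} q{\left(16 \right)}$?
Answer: $-90$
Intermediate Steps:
$g{\left(13,-4 - 2 \right)} q{\left(16 \right)} = \left(-4 - 2\right) 15 = \left(-6\right) 15 = -90$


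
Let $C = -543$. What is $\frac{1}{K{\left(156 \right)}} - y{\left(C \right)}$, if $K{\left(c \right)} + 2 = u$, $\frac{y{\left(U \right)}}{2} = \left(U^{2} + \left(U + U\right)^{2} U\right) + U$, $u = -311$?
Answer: $\frac{400713693971}{313} \approx 1.2802 \cdot 10^{9}$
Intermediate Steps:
$y{\left(U \right)} = 2 U + 2 U^{2} + 8 U^{3}$ ($y{\left(U \right)} = 2 \left(\left(U^{2} + \left(U + U\right)^{2} U\right) + U\right) = 2 \left(\left(U^{2} + \left(2 U\right)^{2} U\right) + U\right) = 2 \left(\left(U^{2} + 4 U^{2} U\right) + U\right) = 2 \left(\left(U^{2} + 4 U^{3}\right) + U\right) = 2 \left(U + U^{2} + 4 U^{3}\right) = 2 U + 2 U^{2} + 8 U^{3}$)
$K{\left(c \right)} = -313$ ($K{\left(c \right)} = -2 - 311 = -313$)
$\frac{1}{K{\left(156 \right)}} - y{\left(C \right)} = \frac{1}{-313} - 2 \left(-543\right) \left(1 - 543 + 4 \left(-543\right)^{2}\right) = - \frac{1}{313} - 2 \left(-543\right) \left(1 - 543 + 4 \cdot 294849\right) = - \frac{1}{313} - 2 \left(-543\right) \left(1 - 543 + 1179396\right) = - \frac{1}{313} - 2 \left(-543\right) 1178854 = - \frac{1}{313} - -1280235444 = - \frac{1}{313} + 1280235444 = \frac{400713693971}{313}$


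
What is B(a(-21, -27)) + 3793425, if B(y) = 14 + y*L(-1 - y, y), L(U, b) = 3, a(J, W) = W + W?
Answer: 3793277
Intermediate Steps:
a(J, W) = 2*W
B(y) = 14 + 3*y (B(y) = 14 + y*3 = 14 + 3*y)
B(a(-21, -27)) + 3793425 = (14 + 3*(2*(-27))) + 3793425 = (14 + 3*(-54)) + 3793425 = (14 - 162) + 3793425 = -148 + 3793425 = 3793277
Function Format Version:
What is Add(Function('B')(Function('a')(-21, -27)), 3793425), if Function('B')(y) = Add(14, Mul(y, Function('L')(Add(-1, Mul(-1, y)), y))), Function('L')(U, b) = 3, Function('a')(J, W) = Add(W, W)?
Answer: 3793277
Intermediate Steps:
Function('a')(J, W) = Mul(2, W)
Function('B')(y) = Add(14, Mul(3, y)) (Function('B')(y) = Add(14, Mul(y, 3)) = Add(14, Mul(3, y)))
Add(Function('B')(Function('a')(-21, -27)), 3793425) = Add(Add(14, Mul(3, Mul(2, -27))), 3793425) = Add(Add(14, Mul(3, -54)), 3793425) = Add(Add(14, -162), 3793425) = Add(-148, 3793425) = 3793277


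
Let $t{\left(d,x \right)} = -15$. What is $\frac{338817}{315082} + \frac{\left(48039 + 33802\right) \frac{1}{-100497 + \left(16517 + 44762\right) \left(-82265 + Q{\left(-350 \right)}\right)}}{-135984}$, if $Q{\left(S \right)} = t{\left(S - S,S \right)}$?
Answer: $\frac{116154922067098068269}{108017971797999931248} \approx 1.0753$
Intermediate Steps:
$Q{\left(S \right)} = -15$
$\frac{338817}{315082} + \frac{\left(48039 + 33802\right) \frac{1}{-100497 + \left(16517 + 44762\right) \left(-82265 + Q{\left(-350 \right)}\right)}}{-135984} = \frac{338817}{315082} + \frac{\left(48039 + 33802\right) \frac{1}{-100497 + \left(16517 + 44762\right) \left(-82265 - 15\right)}}{-135984} = 338817 \cdot \frac{1}{315082} + \frac{81841}{-100497 + 61279 \left(-82280\right)} \left(- \frac{1}{135984}\right) = \frac{338817}{315082} + \frac{81841}{-100497 - 5042036120} \left(- \frac{1}{135984}\right) = \frac{338817}{315082} + \frac{81841}{-5042136617} \left(- \frac{1}{135984}\right) = \frac{338817}{315082} + 81841 \left(- \frac{1}{5042136617}\right) \left(- \frac{1}{135984}\right) = \frac{338817}{315082} - - \frac{81841}{685649905726128} = \frac{338817}{315082} + \frac{81841}{685649905726128} = \frac{116154922067098068269}{108017971797999931248}$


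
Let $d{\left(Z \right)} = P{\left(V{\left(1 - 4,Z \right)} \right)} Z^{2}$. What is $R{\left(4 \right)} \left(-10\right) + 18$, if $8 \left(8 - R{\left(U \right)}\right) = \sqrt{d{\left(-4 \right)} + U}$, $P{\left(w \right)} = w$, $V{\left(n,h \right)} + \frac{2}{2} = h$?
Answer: $-62 + \frac{5 i \sqrt{19}}{2} \approx -62.0 + 10.897 i$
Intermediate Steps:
$V{\left(n,h \right)} = -1 + h$
$d{\left(Z \right)} = Z^{2} \left(-1 + Z\right)$ ($d{\left(Z \right)} = \left(-1 + Z\right) Z^{2} = Z^{2} \left(-1 + Z\right)$)
$R{\left(U \right)} = 8 - \frac{\sqrt{-80 + U}}{8}$ ($R{\left(U \right)} = 8 - \frac{\sqrt{\left(-4\right)^{2} \left(-1 - 4\right) + U}}{8} = 8 - \frac{\sqrt{16 \left(-5\right) + U}}{8} = 8 - \frac{\sqrt{-80 + U}}{8}$)
$R{\left(4 \right)} \left(-10\right) + 18 = \left(8 - \frac{\sqrt{-80 + 4}}{8}\right) \left(-10\right) + 18 = \left(8 - \frac{\sqrt{-76}}{8}\right) \left(-10\right) + 18 = \left(8 - \frac{2 i \sqrt{19}}{8}\right) \left(-10\right) + 18 = \left(8 - \frac{i \sqrt{19}}{4}\right) \left(-10\right) + 18 = \left(-80 + \frac{5 i \sqrt{19}}{2}\right) + 18 = -62 + \frac{5 i \sqrt{19}}{2}$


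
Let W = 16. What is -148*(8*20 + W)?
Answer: -26048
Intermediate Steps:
-148*(8*20 + W) = -148*(8*20 + 16) = -148*(160 + 16) = -148*176 = -26048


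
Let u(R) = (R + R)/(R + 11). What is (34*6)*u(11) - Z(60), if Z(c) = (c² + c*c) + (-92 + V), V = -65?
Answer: -6839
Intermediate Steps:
u(R) = 2*R/(11 + R) (u(R) = (2*R)/(11 + R) = 2*R/(11 + R))
Z(c) = -157 + 2*c² (Z(c) = (c² + c*c) + (-92 - 65) = (c² + c²) - 157 = 2*c² - 157 = -157 + 2*c²)
(34*6)*u(11) - Z(60) = (34*6)*(2*11/(11 + 11)) - (-157 + 2*60²) = 204*(2*11/22) - (-157 + 2*3600) = 204*(2*11*(1/22)) - (-157 + 7200) = 204*1 - 1*7043 = 204 - 7043 = -6839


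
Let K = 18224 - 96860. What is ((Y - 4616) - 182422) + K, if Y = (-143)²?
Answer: -245225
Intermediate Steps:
K = -78636
Y = 20449
((Y - 4616) - 182422) + K = ((20449 - 4616) - 182422) - 78636 = (15833 - 182422) - 78636 = -166589 - 78636 = -245225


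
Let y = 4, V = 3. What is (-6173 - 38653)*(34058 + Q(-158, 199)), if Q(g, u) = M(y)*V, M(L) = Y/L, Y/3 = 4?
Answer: -1527087342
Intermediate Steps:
Y = 12 (Y = 3*4 = 12)
M(L) = 12/L
Q(g, u) = 9 (Q(g, u) = (12/4)*3 = (12*(¼))*3 = 3*3 = 9)
(-6173 - 38653)*(34058 + Q(-158, 199)) = (-6173 - 38653)*(34058 + 9) = -44826*34067 = -1527087342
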